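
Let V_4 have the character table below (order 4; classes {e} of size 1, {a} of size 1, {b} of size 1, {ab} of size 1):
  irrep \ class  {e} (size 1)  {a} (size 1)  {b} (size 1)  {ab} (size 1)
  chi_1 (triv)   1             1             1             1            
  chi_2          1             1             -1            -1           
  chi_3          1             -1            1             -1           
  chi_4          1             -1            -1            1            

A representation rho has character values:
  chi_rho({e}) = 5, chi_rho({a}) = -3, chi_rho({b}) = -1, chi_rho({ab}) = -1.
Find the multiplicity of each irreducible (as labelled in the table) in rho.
Multiplicities: chi_1: 0, chi_2: 1, chi_3: 2, chi_4: 2.

Derivation: Use <chi_rho, chi> = (1/|G|) sum_C |C| * chi_rho(C) * conj(chi(C)) with |G| = 4 for each irreducible chi in the table:
  <chi_rho, chi_1> = (1/4)[1*(5)*conj(1) + 1*(-3)*conj(1) + 1*(-1)*conj(1) + 1*(-1)*conj(1)]
      = (1/4)[(5) + (-3) + (-1) + (-1)] = 0/4 = 0
  <chi_rho, chi_2> = (1/4)[1*(5)*conj(1) + 1*(-3)*conj(1) + 1*(-1)*conj(-1) + 1*(-1)*conj(-1)]
      = (1/4)[(5) + (-3) + (1) + (1)] = 4/4 = 1
  <chi_rho, chi_3> = (1/4)[1*(5)*conj(1) + 1*(-3)*conj(-1) + 1*(-1)*conj(1) + 1*(-1)*conj(-1)]
      = (1/4)[(5) + (3) + (-1) + (1)] = 8/4 = 2
  <chi_rho, chi_4> = (1/4)[1*(5)*conj(1) + 1*(-3)*conj(-1) + 1*(-1)*conj(-1) + 1*(-1)*conj(1)]
      = (1/4)[(5) + (3) + (1) + (-1)] = 8/4 = 2
Dimension check: dim(rho) = sum (mult * dim) = 0*1 + 1*1 + 2*1 + 2*1 = 5 = chi_rho(e) = 5.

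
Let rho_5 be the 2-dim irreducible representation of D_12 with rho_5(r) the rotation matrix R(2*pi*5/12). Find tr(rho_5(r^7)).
chi_{rho_5}(r^7) = 2*cos(2*pi*5*7/12) = sqrt(3)

Working: rho_5(r^7) is rotation by angle 2*pi*5*7/12, whose trace is 2*cos(2*pi*5*7/12) = sqrt(3).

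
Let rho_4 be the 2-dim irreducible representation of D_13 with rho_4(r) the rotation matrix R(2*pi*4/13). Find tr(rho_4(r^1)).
chi_{rho_4}(r^1) = 2*cos(2*pi*4*1/13) = -2*cos(5*pi/13)

Justification: rho_4(r^1) is rotation by angle 2*pi*4*1/13, whose trace is 2*cos(2*pi*4*1/13) = -2*cos(5*pi/13).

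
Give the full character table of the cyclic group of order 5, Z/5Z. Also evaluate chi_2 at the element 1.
Character table of Z/5Z (irreps indexed chi_0,...,chi_4 with chi_k(m) = zeta_5^(k*m), zeta_5 = exp(2*pi*i/5)):
  irrep \ class  {0} (size 1)  {1} (size 1)    {2} (size 1)    {3} (size 1)    {4} (size 1)  
  chi_0          1             1               1               1               1             
  chi_1          1             exp(2*I*pi/5)   exp(4*I*pi/5)   exp(-4*I*pi/5)  exp(-2*I*pi/5)
  chi_2          1             exp(4*I*pi/5)   exp(-2*I*pi/5)  exp(2*I*pi/5)   exp(-4*I*pi/5)
  chi_3          1             exp(-4*I*pi/5)  exp(2*I*pi/5)   exp(-2*I*pi/5)  exp(4*I*pi/5) 
  chi_4          1             exp(-2*I*pi/5)  exp(-4*I*pi/5)  exp(4*I*pi/5)   exp(2*I*pi/5) 

Spot check: chi_2(1) = zeta_5^(2*1) = zeta_5^2 = exp(4*I*pi/5).

Proof sketch: Z/5Z is abelian, so all 5 irreducible complex representations are 1-dimensional. They are given by chi_k(m) = zeta_5^(k*m) for k = 0,...,4. Row orthogonality: sum_m chi_k(m) conj(chi_l(m)) = 5 * [k = l].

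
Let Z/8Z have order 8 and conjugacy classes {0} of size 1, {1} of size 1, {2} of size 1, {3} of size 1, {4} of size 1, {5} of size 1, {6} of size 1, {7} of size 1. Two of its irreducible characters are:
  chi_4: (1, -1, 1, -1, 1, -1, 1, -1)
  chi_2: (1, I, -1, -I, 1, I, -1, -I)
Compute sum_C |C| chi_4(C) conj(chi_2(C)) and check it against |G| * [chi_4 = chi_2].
Sum = 0; so <chi_4, chi_2> = 0 (distinct irreducibles are orthogonal).

Justification: Compute term by term over conjugacy classes (|C| * chi_4(C) * conj(chi_2(C))):
  1*(1)*conj(1) + 1*(-1)*conj(I) + 1*(1)*conj(-1) + 1*(-1)*conj(-I) + 1*(1)*conj(1) + 1*(-1)*conj(I) + 1*(1)*conj(-1) + 1*(-1)*conj(-I)
  = (1) + (I) + (-1) + (-I) + (1) + (I) + (-1) + (-I)
  = 0.
(Exp terms are combined using exp(i*s)*conj(exp(i*t)) = exp(i*(s-t)), and sums of them are collapsed using the identity that for every m > 1 the m distinct m-th roots of unity sum to 0, e.g. 1 + exp(2*I*pi/3) + exp(-2*I*pi/3) = 0.)
Dividing by |G| = 8 gives 0/8 = 0, matching the row-orthogonality relation <chi_4, chi_2> = [chi_4 = chi_2].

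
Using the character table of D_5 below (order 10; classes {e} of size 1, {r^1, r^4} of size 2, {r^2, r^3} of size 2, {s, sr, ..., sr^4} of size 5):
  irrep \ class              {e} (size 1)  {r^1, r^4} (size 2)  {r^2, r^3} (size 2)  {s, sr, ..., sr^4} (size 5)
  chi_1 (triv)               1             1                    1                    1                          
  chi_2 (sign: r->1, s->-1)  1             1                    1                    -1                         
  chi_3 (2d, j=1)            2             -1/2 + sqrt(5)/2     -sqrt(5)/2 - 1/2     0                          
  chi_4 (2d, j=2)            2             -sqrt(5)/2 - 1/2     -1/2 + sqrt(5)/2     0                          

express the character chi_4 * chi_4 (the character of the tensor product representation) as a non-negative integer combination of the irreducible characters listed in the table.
chi_4 tensor chi_4 = chi_1 + chi_2 + chi_3 (all other irreducibles have multiplicity 0).

The character of a tensor product is the pointwise product (chi_4 * chi_4)(C) = chi_4(C) * chi_4(C):
  {e}: (2)*(2), {r^1, r^4}: (-sqrt(5)/2 - 1/2)*(-sqrt(5)/2 - 1/2), {r^2, r^3}: (-1/2 + sqrt(5)/2)*(-1/2 + sqrt(5)/2), {s, sr, ..., sr^4}: (0)*(0)
so (chi_4 * chi_4) takes values
  {e} -> 4, {r^1, r^4} -> sqrt(5)/2 + 3/2, {r^2, r^3} -> 3/2 - sqrt(5)/2, {s, sr, ..., sr^4} -> 0.
Now take the inner product of this character with each irreducible chi from the table, <chi_4*chi_4, chi> = (1/10) sum_C |C| (chi_4*chi_4)(C) conj(chi(C)):
  <chi_4*chi_4, chi_1> = (1/10)[1*(4)*conj(1) + 2*(sqrt(5)/2 + 3/2)*conj(1) + 2*(3/2 - sqrt(5)/2)*conj(1) + 5*(0)*conj(1)]
      = (1/10)[(4) + (sqrt(5) + 3) + (3 - sqrt(5)) + (0)] = 10/10 = 1
  <chi_4*chi_4, chi_2> = (1/10)[1*(4)*conj(1) + 2*(sqrt(5)/2 + 3/2)*conj(1) + 2*(3/2 - sqrt(5)/2)*conj(1) + 5*(0)*conj(-1)]
      = (1/10)[(4) + (sqrt(5) + 3) + (3 - sqrt(5)) + (0)] = 10/10 = 1
  <chi_4*chi_4, chi_3> = (1/10)[1*(4)*conj(2) + 2*(sqrt(5)/2 + 3/2)*conj(-1/2 + sqrt(5)/2) + 2*(3/2 - sqrt(5)/2)*conj(-sqrt(5)/2 - 1/2) + 5*(0)*conj(0)]
      = (1/10)[(8) + (1 + sqrt(5)) + (1 - sqrt(5)) + (0)] = 10/10 = 1
  <chi_4*chi_4, chi_4> = (1/10)[1*(4)*conj(2) + 2*(sqrt(5)/2 + 3/2)*conj(-sqrt(5)/2 - 1/2) + 2*(3/2 - sqrt(5)/2)*conj(-1/2 + sqrt(5)/2) + 5*(0)*conj(0)]
      = (1/10)[(8) + (-2*sqrt(5) - 4) + (-4 + 2*sqrt(5)) + (0)] = 0/10 = 0
Hence the multiplicities are chi_1: 1, chi_2: 1, chi_3: 1. Dimension check: dim(chi_4)*dim(chi_4) = 2*2 = 4 and sum (mult * dim) = 1*1 + 1*1 + 1*2 = 4.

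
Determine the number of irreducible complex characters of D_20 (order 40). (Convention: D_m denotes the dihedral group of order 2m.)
13

Details: The number of irreducible complex representations of a finite group equals its number of conjugacy classes. D_20 has 13 conjugacy classes (n/2 + 3 for n even), so D_20 (order 40) has exactly 13 irreducible complex representations.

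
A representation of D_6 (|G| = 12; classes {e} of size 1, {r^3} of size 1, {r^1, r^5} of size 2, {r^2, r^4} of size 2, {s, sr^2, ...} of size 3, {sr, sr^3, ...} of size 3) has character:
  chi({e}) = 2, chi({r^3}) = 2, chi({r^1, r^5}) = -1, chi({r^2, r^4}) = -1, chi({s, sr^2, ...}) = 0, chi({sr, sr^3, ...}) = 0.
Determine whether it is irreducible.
Irreducible: <chi, chi> = 1.

Derivation: <chi, chi> = (1/|G|) sum_C |C| * |chi(C)|^2 = (1/12)[1*|2|^2 + 1*|2|^2 + 2*|-1|^2 + 2*|-1|^2 + 3*|0|^2 + 3*|0|^2]
  = (1/12)[(4) + (4) + (2) + (2) + (0) + (0)] = 12/12 = 1.
A character is irreducible iff <chi, chi> = 1, so this representation is irreducible.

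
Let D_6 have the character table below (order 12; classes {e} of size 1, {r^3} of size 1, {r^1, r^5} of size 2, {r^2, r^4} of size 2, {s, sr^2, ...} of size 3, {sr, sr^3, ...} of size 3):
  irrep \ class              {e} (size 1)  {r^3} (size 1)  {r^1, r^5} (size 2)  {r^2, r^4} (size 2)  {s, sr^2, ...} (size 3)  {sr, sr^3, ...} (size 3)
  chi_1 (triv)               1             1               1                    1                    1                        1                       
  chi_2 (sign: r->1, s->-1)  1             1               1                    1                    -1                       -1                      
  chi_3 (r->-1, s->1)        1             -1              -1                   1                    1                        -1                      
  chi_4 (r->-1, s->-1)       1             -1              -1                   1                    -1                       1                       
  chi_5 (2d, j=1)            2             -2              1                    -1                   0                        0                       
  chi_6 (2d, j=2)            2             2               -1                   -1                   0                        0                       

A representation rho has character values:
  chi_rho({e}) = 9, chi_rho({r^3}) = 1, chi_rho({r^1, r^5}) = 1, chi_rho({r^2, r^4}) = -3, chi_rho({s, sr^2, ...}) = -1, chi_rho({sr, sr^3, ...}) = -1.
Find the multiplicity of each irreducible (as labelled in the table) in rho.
Multiplicities: chi_1: 0, chi_2: 1, chi_3: 0, chi_4: 0, chi_5: 2, chi_6: 2.

Details: Use <chi_rho, chi> = (1/|G|) sum_C |C| * chi_rho(C) * conj(chi(C)) with |G| = 12 for each irreducible chi in the table:
  <chi_rho, chi_1> = (1/12)[1*(9)*conj(1) + 1*(1)*conj(1) + 2*(1)*conj(1) + 2*(-3)*conj(1) + 3*(-1)*conj(1) + 3*(-1)*conj(1)]
      = (1/12)[(9) + (1) + (2) + (-6) + (-3) + (-3)] = 0/12 = 0
  <chi_rho, chi_2> = (1/12)[1*(9)*conj(1) + 1*(1)*conj(1) + 2*(1)*conj(1) + 2*(-3)*conj(1) + 3*(-1)*conj(-1) + 3*(-1)*conj(-1)]
      = (1/12)[(9) + (1) + (2) + (-6) + (3) + (3)] = 12/12 = 1
  <chi_rho, chi_3> = (1/12)[1*(9)*conj(1) + 1*(1)*conj(-1) + 2*(1)*conj(-1) + 2*(-3)*conj(1) + 3*(-1)*conj(1) + 3*(-1)*conj(-1)]
      = (1/12)[(9) + (-1) + (-2) + (-6) + (-3) + (3)] = 0/12 = 0
  <chi_rho, chi_4> = (1/12)[1*(9)*conj(1) + 1*(1)*conj(-1) + 2*(1)*conj(-1) + 2*(-3)*conj(1) + 3*(-1)*conj(-1) + 3*(-1)*conj(1)]
      = (1/12)[(9) + (-1) + (-2) + (-6) + (3) + (-3)] = 0/12 = 0
  <chi_rho, chi_5> = (1/12)[1*(9)*conj(2) + 1*(1)*conj(-2) + 2*(1)*conj(1) + 2*(-3)*conj(-1) + 3*(-1)*conj(0) + 3*(-1)*conj(0)]
      = (1/12)[(18) + (-2) + (2) + (6) + (0) + (0)] = 24/12 = 2
  <chi_rho, chi_6> = (1/12)[1*(9)*conj(2) + 1*(1)*conj(2) + 2*(1)*conj(-1) + 2*(-3)*conj(-1) + 3*(-1)*conj(0) + 3*(-1)*conj(0)]
      = (1/12)[(18) + (2) + (-2) + (6) + (0) + (0)] = 24/12 = 2
Dimension check: dim(rho) = sum (mult * dim) = 0*1 + 1*1 + 0*1 + 0*1 + 2*2 + 2*2 = 9 = chi_rho(e) = 9.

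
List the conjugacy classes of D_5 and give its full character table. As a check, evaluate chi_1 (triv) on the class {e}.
Conjugacy classes: {e} of size 1, {r^1, r^4} of size 2, {r^2, r^3} of size 2, {s, sr, ..., sr^4} of size 5.
Character table:
  irrep \ class              {e} (size 1)  {r^1, r^4} (size 2)  {r^2, r^3} (size 2)  {s, sr, ..., sr^4} (size 5)
  chi_1 (triv)               1             1                    1                    1                          
  chi_2 (sign: r->1, s->-1)  1             1                    1                    -1                         
  chi_3 (2d, j=1)            2             -1/2 + sqrt(5)/2     -sqrt(5)/2 - 1/2     0                          
  chi_4 (2d, j=2)            2             -sqrt(5)/2 - 1/2     -1/2 + sqrt(5)/2     0                          

Spot check: chi_1 (triv) on {e} = 1.

Solution. D_5 has order 2*5 = 10 with 4 conjugacy classes, hence 4 irreducibles. Sum of squared dims 1 + 1 + 4 + 4 = 10 = |G|. Linear characters come from the abelianisation; the 2-dimensional irreps have character r^k -> 2*cos(2*pi*j*k/5), reflections -> 0.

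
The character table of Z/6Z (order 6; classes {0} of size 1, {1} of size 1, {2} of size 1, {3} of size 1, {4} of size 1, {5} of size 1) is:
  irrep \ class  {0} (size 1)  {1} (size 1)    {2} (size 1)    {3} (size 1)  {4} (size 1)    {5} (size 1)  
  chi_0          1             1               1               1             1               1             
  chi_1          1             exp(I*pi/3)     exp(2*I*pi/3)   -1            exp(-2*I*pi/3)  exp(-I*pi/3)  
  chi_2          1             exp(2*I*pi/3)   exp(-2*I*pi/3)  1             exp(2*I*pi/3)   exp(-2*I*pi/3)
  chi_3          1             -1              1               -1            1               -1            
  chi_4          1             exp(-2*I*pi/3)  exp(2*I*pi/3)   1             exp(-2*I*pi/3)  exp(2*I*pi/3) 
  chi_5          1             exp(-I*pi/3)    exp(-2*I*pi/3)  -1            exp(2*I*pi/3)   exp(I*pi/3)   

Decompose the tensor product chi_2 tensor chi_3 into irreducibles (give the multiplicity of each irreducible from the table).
chi_2 tensor chi_3 = chi_5 (all other irreducibles have multiplicity 0).

Proof sketch: The character of a tensor product is the pointwise product (chi_2 * chi_3)(C) = chi_2(C) * chi_3(C):
  {0}: (1)*(1), {1}: (exp(2*I*pi/3))*(-1), {2}: (exp(-2*I*pi/3))*(1), {3}: (1)*(-1), {4}: (exp(2*I*pi/3))*(1), {5}: (exp(-2*I*pi/3))*(-1)
so (chi_2 * chi_3) takes values
  {0} -> 1, {1} -> -exp(2*I*pi/3), {2} -> exp(-2*I*pi/3), {3} -> -1, {4} -> exp(2*I*pi/3), {5} -> -exp(-2*I*pi/3).
Now take the inner product of this character with each irreducible chi from the table, <chi_2*chi_3, chi> = (1/6) sum_C |C| (chi_2*chi_3)(C) conj(chi(C)):
  <chi_2*chi_3, chi_0> = (1/6)[1*(1)*conj(1) + 1*(-exp(2*I*pi/3))*conj(1) + 1*(exp(-2*I*pi/3))*conj(1) + 1*(-1)*conj(1) + 1*(exp(2*I*pi/3))*conj(1) + 1*(-exp(-2*I*pi/3))*conj(1)]
      = (1/6)[(1) + (-exp(2*I*pi/3)) + (exp(-2*I*pi/3)) + (-1) + (exp(2*I*pi/3)) + (-exp(-2*I*pi/3))] = 0/6 = 0
  <chi_2*chi_3, chi_1> = (1/6)[1*(1)*conj(1) + 1*(-exp(2*I*pi/3))*conj(exp(I*pi/3)) + 1*(exp(-2*I*pi/3))*conj(exp(2*I*pi/3)) + 1*(-1)*conj(-1) + 1*(exp(2*I*pi/3))*conj(exp(-2*I*pi/3)) + 1*(-exp(-2*I*pi/3))*conj(exp(-I*pi/3))]
      = (1/6)[(1) + (-exp(I*pi/3)) + (exp(2*I*pi/3)) + (1) + (exp(-2*I*pi/3)) + (-exp(-I*pi/3))] = 0/6 = 0
  <chi_2*chi_3, chi_2> = (1/6)[1*(1)*conj(1) + 1*(-exp(2*I*pi/3))*conj(exp(2*I*pi/3)) + 1*(exp(-2*I*pi/3))*conj(exp(-2*I*pi/3)) + 1*(-1)*conj(1) + 1*(exp(2*I*pi/3))*conj(exp(2*I*pi/3)) + 1*(-exp(-2*I*pi/3))*conj(exp(-2*I*pi/3))]
      = (1/6)[(1) + (-1) + (1) + (-1) + (1) + (-1)] = 0/6 = 0
  <chi_2*chi_3, chi_3> = (1/6)[1*(1)*conj(1) + 1*(-exp(2*I*pi/3))*conj(-1) + 1*(exp(-2*I*pi/3))*conj(1) + 1*(-1)*conj(-1) + 1*(exp(2*I*pi/3))*conj(1) + 1*(-exp(-2*I*pi/3))*conj(-1)]
      = (1/6)[(1) + (exp(2*I*pi/3)) + (exp(-2*I*pi/3)) + (1) + (exp(2*I*pi/3)) + (exp(-2*I*pi/3))] = 0/6 = 0
  <chi_2*chi_3, chi_4> = (1/6)[1*(1)*conj(1) + 1*(-exp(2*I*pi/3))*conj(exp(-2*I*pi/3)) + 1*(exp(-2*I*pi/3))*conj(exp(2*I*pi/3)) + 1*(-1)*conj(1) + 1*(exp(2*I*pi/3))*conj(exp(-2*I*pi/3)) + 1*(-exp(-2*I*pi/3))*conj(exp(2*I*pi/3))]
      = (1/6)[(1) + (-exp(-2*I*pi/3)) + (exp(2*I*pi/3)) + (-1) + (exp(-2*I*pi/3)) + (-exp(2*I*pi/3))] = 0/6 = 0
  <chi_2*chi_3, chi_5> = (1/6)[1*(1)*conj(1) + 1*(-exp(2*I*pi/3))*conj(exp(-I*pi/3)) + 1*(exp(-2*I*pi/3))*conj(exp(-2*I*pi/3)) + 1*(-1)*conj(-1) + 1*(exp(2*I*pi/3))*conj(exp(2*I*pi/3)) + 1*(-exp(-2*I*pi/3))*conj(exp(I*pi/3))]
      = (1/6)[(1) + (1) + (1) + (1) + (1) + (1)] = 6/6 = 1
(Exp terms are combined using exp(i*s)*conj(exp(i*t)) = exp(i*(s-t)), and sums of them are collapsed using the identity that for every m > 1 the m distinct m-th roots of unity sum to 0, e.g. 1 + exp(2*I*pi/3) + exp(-2*I*pi/3) = 0.)
Hence the multiplicities are chi_5: 1. Dimension check: dim(chi_2)*dim(chi_3) = 1*1 = 1 and sum (mult * dim) = 1*1 = 1.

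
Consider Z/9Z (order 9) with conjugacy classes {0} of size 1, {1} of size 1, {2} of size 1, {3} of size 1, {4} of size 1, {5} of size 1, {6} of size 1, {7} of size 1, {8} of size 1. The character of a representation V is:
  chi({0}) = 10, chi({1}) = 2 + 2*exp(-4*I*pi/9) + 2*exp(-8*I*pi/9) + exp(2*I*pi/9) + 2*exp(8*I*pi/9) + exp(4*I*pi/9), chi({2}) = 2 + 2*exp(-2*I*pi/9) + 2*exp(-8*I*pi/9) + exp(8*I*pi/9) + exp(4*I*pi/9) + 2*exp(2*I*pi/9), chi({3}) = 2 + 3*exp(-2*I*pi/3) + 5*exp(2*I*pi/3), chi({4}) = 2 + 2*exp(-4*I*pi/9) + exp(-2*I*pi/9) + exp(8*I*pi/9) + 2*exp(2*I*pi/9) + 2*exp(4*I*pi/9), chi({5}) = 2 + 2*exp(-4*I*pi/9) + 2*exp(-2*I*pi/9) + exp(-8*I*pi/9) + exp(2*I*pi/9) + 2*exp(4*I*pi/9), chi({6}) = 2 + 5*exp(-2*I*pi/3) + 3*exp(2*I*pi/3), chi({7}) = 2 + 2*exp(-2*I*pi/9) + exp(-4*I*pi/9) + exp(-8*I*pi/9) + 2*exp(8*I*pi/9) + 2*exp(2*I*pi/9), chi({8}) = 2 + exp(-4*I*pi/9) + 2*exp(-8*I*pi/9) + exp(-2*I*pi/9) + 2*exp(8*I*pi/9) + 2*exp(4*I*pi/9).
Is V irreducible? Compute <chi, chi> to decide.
Not irreducible (reducible): <chi, chi> = 18 > 1.

Working: <chi, chi> = (1/|G|) sum_C |C| * |chi(C)|^2 = (1/9)[1*|10|^2 + 1*|2 + 2*exp(-4*I*pi/9) + 2*exp(-8*I*pi/9) + exp(2*I*pi/9) + 2*exp(8*I*pi/9) + exp(4*I*pi/9)|^2 + 1*|2 + 2*exp(-2*I*pi/9) + 2*exp(-8*I*pi/9) + exp(8*I*pi/9) + exp(4*I*pi/9) + 2*exp(2*I*pi/9)|^2 + 1*|2 + 3*exp(-2*I*pi/3) + 5*exp(2*I*pi/3)|^2 + 1*|2 + 2*exp(-4*I*pi/9) + exp(-2*I*pi/9) + exp(8*I*pi/9) + 2*exp(2*I*pi/9) + 2*exp(4*I*pi/9)|^2 + 1*|2 + 2*exp(-4*I*pi/9) + 2*exp(-2*I*pi/9) + exp(-8*I*pi/9) + exp(2*I*pi/9) + 2*exp(4*I*pi/9)|^2 + 1*|2 + 5*exp(-2*I*pi/3) + 3*exp(2*I*pi/3)|^2 + 1*|2 + 2*exp(-2*I*pi/9) + exp(-4*I*pi/9) + exp(-8*I*pi/9) + 2*exp(8*I*pi/9) + 2*exp(2*I*pi/9)|^2 + 1*|2 + exp(-4*I*pi/9) + 2*exp(-8*I*pi/9) + exp(-2*I*pi/9) + 2*exp(8*I*pi/9) + 2*exp(4*I*pi/9)|^2]
  = (1/9)[(100) + (18 + 12*exp(-4*I*pi/9) + 10*exp(-2*I*pi/3) + 7*exp(-2*I*pi/9) + 12*exp(-8*I*pi/9) + 12*exp(8*I*pi/9) + 7*exp(2*I*pi/9) + 10*exp(2*I*pi/3) + 12*exp(4*I*pi/9)) + (18 + 10*exp(-2*I*pi/3) + 12*exp(-2*I*pi/9) + 7*exp(-4*I*pi/9) + 12*exp(-8*I*pi/9) + 12*exp(8*I*pi/9) + 7*exp(4*I*pi/9) + 12*exp(2*I*pi/9) + 10*exp(2*I*pi/3)) + (7) + (18 + 12*exp(-4*I*pi/9) + 10*exp(-2*I*pi/3) + 12*exp(-2*I*pi/9) + 7*exp(-8*I*pi/9) + 7*exp(8*I*pi/9) + 12*exp(2*I*pi/9) + 10*exp(2*I*pi/3) + 12*exp(4*I*pi/9)) + (18 + 12*exp(-4*I*pi/9) + 10*exp(-2*I*pi/3) + 12*exp(-2*I*pi/9) + 7*exp(-8*I*pi/9) + 7*exp(8*I*pi/9) + 12*exp(2*I*pi/9) + 10*exp(2*I*pi/3) + 12*exp(4*I*pi/9)) + (7) + (18 + 10*exp(-2*I*pi/3) + 12*exp(-2*I*pi/9) + 7*exp(-4*I*pi/9) + 12*exp(-8*I*pi/9) + 12*exp(8*I*pi/9) + 7*exp(4*I*pi/9) + 12*exp(2*I*pi/9) + 10*exp(2*I*pi/3)) + (18 + 12*exp(-4*I*pi/9) + 10*exp(-2*I*pi/3) + 7*exp(-2*I*pi/9) + 12*exp(-8*I*pi/9) + 12*exp(8*I*pi/9) + 7*exp(2*I*pi/9) + 10*exp(2*I*pi/3) + 12*exp(4*I*pi/9))] = 162/9 = 18.
(Exp terms are combined using exp(i*s)*conj(exp(i*t)) = exp(i*(s-t)), and sums of them are collapsed using the identity that for every m > 1 the m distinct m-th roots of unity sum to 0, e.g. 1 + exp(2*I*pi/3) + exp(-2*I*pi/3) = 0.)
A character is irreducible iff <chi, chi> = 1, so this representation is reducible.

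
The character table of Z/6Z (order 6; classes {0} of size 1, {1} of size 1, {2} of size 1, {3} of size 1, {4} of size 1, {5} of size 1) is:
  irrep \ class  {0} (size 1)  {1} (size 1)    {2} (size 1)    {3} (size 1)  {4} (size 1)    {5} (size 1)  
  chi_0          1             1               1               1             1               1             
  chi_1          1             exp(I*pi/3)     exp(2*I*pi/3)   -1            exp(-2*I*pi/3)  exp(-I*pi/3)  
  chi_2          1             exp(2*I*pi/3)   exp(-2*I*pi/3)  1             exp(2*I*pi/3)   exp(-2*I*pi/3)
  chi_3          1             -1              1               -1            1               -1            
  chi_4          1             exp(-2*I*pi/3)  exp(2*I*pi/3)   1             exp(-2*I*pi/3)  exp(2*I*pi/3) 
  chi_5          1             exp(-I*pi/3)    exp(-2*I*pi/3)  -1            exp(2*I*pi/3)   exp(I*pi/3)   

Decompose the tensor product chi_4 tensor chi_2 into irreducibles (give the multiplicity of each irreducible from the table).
chi_4 tensor chi_2 = chi_0 (all other irreducibles have multiplicity 0).

Solution. The character of a tensor product is the pointwise product (chi_4 * chi_2)(C) = chi_4(C) * chi_2(C):
  {0}: (1)*(1), {1}: (exp(-2*I*pi/3))*(exp(2*I*pi/3)), {2}: (exp(2*I*pi/3))*(exp(-2*I*pi/3)), {3}: (1)*(1), {4}: (exp(-2*I*pi/3))*(exp(2*I*pi/3)), {5}: (exp(2*I*pi/3))*(exp(-2*I*pi/3))
so (chi_4 * chi_2) takes values
  {0} -> 1, {1} -> 1, {2} -> 1, {3} -> 1, {4} -> 1, {5} -> 1.
Now take the inner product of this character with each irreducible chi from the table, <chi_4*chi_2, chi> = (1/6) sum_C |C| (chi_4*chi_2)(C) conj(chi(C)):
  <chi_4*chi_2, chi_0> = (1/6)[1*(1)*conj(1) + 1*(1)*conj(1) + 1*(1)*conj(1) + 1*(1)*conj(1) + 1*(1)*conj(1) + 1*(1)*conj(1)]
      = (1/6)[(1) + (1) + (1) + (1) + (1) + (1)] = 6/6 = 1
  <chi_4*chi_2, chi_1> = (1/6)[1*(1)*conj(1) + 1*(1)*conj(exp(I*pi/3)) + 1*(1)*conj(exp(2*I*pi/3)) + 1*(1)*conj(-1) + 1*(1)*conj(exp(-2*I*pi/3)) + 1*(1)*conj(exp(-I*pi/3))]
      = (1/6)[(1) + (exp(-I*pi/3)) + (exp(-2*I*pi/3)) + (-1) + (exp(2*I*pi/3)) + (exp(I*pi/3))] = 0/6 = 0
  <chi_4*chi_2, chi_2> = (1/6)[1*(1)*conj(1) + 1*(1)*conj(exp(2*I*pi/3)) + 1*(1)*conj(exp(-2*I*pi/3)) + 1*(1)*conj(1) + 1*(1)*conj(exp(2*I*pi/3)) + 1*(1)*conj(exp(-2*I*pi/3))]
      = (1/6)[(1) + (exp(-2*I*pi/3)) + (exp(2*I*pi/3)) + (1) + (exp(-2*I*pi/3)) + (exp(2*I*pi/3))] = 0/6 = 0
  <chi_4*chi_2, chi_3> = (1/6)[1*(1)*conj(1) + 1*(1)*conj(-1) + 1*(1)*conj(1) + 1*(1)*conj(-1) + 1*(1)*conj(1) + 1*(1)*conj(-1)]
      = (1/6)[(1) + (-1) + (1) + (-1) + (1) + (-1)] = 0/6 = 0
  <chi_4*chi_2, chi_4> = (1/6)[1*(1)*conj(1) + 1*(1)*conj(exp(-2*I*pi/3)) + 1*(1)*conj(exp(2*I*pi/3)) + 1*(1)*conj(1) + 1*(1)*conj(exp(-2*I*pi/3)) + 1*(1)*conj(exp(2*I*pi/3))]
      = (1/6)[(1) + (exp(2*I*pi/3)) + (exp(-2*I*pi/3)) + (1) + (exp(2*I*pi/3)) + (exp(-2*I*pi/3))] = 0/6 = 0
  <chi_4*chi_2, chi_5> = (1/6)[1*(1)*conj(1) + 1*(1)*conj(exp(-I*pi/3)) + 1*(1)*conj(exp(-2*I*pi/3)) + 1*(1)*conj(-1) + 1*(1)*conj(exp(2*I*pi/3)) + 1*(1)*conj(exp(I*pi/3))]
      = (1/6)[(1) + (exp(I*pi/3)) + (exp(2*I*pi/3)) + (-1) + (exp(-2*I*pi/3)) + (exp(-I*pi/3))] = 0/6 = 0
(Exp terms are combined using exp(i*s)*conj(exp(i*t)) = exp(i*(s-t)), and sums of them are collapsed using the identity that for every m > 1 the m distinct m-th roots of unity sum to 0, e.g. 1 + exp(2*I*pi/3) + exp(-2*I*pi/3) = 0.)
Hence the multiplicities are chi_0: 1. Dimension check: dim(chi_4)*dim(chi_2) = 1*1 = 1 and sum (mult * dim) = 1*1 = 1.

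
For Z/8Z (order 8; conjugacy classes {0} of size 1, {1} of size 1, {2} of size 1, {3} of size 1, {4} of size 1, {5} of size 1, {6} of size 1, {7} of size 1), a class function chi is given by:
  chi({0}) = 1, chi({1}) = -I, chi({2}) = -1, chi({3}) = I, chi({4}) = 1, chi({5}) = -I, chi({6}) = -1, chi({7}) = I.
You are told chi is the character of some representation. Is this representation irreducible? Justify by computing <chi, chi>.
Irreducible: <chi, chi> = 1.

<chi, chi> = (1/|G|) sum_C |C| * |chi(C)|^2 = (1/8)[1*|1|^2 + 1*|-I|^2 + 1*|-1|^2 + 1*|I|^2 + 1*|1|^2 + 1*|-I|^2 + 1*|-1|^2 + 1*|I|^2]
  = (1/8)[(1) + (1) + (1) + (1) + (1) + (1) + (1) + (1)] = 8/8 = 1.
(Exp terms are combined using exp(i*s)*conj(exp(i*t)) = exp(i*(s-t)), and sums of them are collapsed using the identity that for every m > 1 the m distinct m-th roots of unity sum to 0, e.g. 1 + exp(2*I*pi/3) + exp(-2*I*pi/3) = 0.)
A character is irreducible iff <chi, chi> = 1, so this representation is irreducible.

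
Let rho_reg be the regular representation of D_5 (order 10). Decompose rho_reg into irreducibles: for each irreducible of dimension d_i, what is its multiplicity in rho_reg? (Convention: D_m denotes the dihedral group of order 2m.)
Each irreducible V_i of dimension d_i appears with multiplicity d_i, i.e. rho_reg = (direct sum over all irreducibles V_i) d_i V_i. The irreducible dimensions for D_5 are 1, 1, 2, 2: 2 irreducibles of dimension 1, each with multiplicity 1; 2 irreducibles of dimension 2, each with multiplicity 2. Total dimension 2*1*1 + 2*2*2 = 10 = |G|.

Argument: General theorem: in the regular representation of a finite group G, each irreducible appears with multiplicity equal to its dimension. Check: dim(rho_reg) = sum d_i^2 = 1 + 1 + 4 + 4 = 10 = |G|.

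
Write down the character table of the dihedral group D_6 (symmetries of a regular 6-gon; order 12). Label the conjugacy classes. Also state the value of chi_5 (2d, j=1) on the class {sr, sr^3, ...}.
Conjugacy classes: {e} of size 1, {r^3} of size 1, {r^1, r^5} of size 2, {r^2, r^4} of size 2, {s, sr^2, ...} of size 3, {sr, sr^3, ...} of size 3.
Character table:
  irrep \ class              {e} (size 1)  {r^3} (size 1)  {r^1, r^5} (size 2)  {r^2, r^4} (size 2)  {s, sr^2, ...} (size 3)  {sr, sr^3, ...} (size 3)
  chi_1 (triv)               1             1               1                    1                    1                        1                       
  chi_2 (sign: r->1, s->-1)  1             1               1                    1                    -1                       -1                      
  chi_3 (r->-1, s->1)        1             -1              -1                   1                    1                        -1                      
  chi_4 (r->-1, s->-1)       1             -1              -1                   1                    -1                       1                       
  chi_5 (2d, j=1)            2             -2              1                    -1                   0                        0                       
  chi_6 (2d, j=2)            2             2               -1                   -1                   0                        0                       

Spot check: chi_5 (2d, j=1) on {sr, sr^3, ...} = 0.

Why: D_6 has order 2*6 = 12 with 6 conjugacy classes, hence 6 irreducibles. Sum of squared dims 1 + 1 + 1 + 1 + 4 + 4 = 12 = |G|. Linear characters come from the abelianisation; the 2-dimensional irreps have character r^k -> 2*cos(2*pi*j*k/6), reflections -> 0.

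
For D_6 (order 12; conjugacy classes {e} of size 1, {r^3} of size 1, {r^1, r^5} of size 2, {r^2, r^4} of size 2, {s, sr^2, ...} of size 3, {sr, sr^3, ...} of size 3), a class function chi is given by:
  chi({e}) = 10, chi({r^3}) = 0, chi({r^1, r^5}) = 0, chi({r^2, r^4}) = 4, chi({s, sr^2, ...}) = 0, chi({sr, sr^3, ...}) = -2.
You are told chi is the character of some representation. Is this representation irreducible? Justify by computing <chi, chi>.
Not irreducible (reducible): <chi, chi> = 12 > 1.

Reasoning: <chi, chi> = (1/|G|) sum_C |C| * |chi(C)|^2 = (1/12)[1*|10|^2 + 1*|0|^2 + 2*|0|^2 + 2*|4|^2 + 3*|0|^2 + 3*|-2|^2]
  = (1/12)[(100) + (0) + (0) + (32) + (0) + (12)] = 144/12 = 12.
A character is irreducible iff <chi, chi> = 1, so this representation is reducible.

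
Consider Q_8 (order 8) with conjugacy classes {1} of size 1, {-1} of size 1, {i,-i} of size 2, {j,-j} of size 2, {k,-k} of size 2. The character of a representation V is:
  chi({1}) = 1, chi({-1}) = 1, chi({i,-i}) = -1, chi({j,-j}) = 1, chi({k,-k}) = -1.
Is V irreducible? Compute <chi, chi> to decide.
Irreducible: <chi, chi> = 1.

<chi, chi> = (1/|G|) sum_C |C| * |chi(C)|^2 = (1/8)[1*|1|^2 + 1*|1|^2 + 2*|-1|^2 + 2*|1|^2 + 2*|-1|^2]
  = (1/8)[(1) + (1) + (2) + (2) + (2)] = 8/8 = 1.
A character is irreducible iff <chi, chi> = 1, so this representation is irreducible.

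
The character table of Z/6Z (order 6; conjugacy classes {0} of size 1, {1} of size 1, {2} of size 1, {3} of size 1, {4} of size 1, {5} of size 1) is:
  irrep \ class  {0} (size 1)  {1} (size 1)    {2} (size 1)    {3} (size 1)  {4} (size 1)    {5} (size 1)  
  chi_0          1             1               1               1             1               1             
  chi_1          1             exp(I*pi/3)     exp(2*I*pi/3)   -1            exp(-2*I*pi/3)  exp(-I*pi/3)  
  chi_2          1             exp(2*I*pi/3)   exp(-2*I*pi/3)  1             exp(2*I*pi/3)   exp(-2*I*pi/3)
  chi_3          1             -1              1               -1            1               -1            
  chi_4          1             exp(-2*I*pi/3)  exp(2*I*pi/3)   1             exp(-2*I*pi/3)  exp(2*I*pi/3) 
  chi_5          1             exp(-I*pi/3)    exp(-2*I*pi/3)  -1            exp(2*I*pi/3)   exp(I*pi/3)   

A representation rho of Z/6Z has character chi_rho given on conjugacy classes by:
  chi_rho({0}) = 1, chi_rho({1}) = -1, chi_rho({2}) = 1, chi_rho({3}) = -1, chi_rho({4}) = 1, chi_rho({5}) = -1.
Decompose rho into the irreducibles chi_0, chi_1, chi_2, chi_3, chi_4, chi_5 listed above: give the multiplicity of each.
Multiplicities: chi_0: 0, chi_1: 0, chi_2: 0, chi_3: 1, chi_4: 0, chi_5: 0.

Details: Use <chi_rho, chi> = (1/|G|) sum_C |C| * chi_rho(C) * conj(chi(C)) with |G| = 6 for each irreducible chi in the table:
  <chi_rho, chi_0> = (1/6)[1*(1)*conj(1) + 1*(-1)*conj(1) + 1*(1)*conj(1) + 1*(-1)*conj(1) + 1*(1)*conj(1) + 1*(-1)*conj(1)]
      = (1/6)[(1) + (-1) + (1) + (-1) + (1) + (-1)] = 0/6 = 0
  <chi_rho, chi_1> = (1/6)[1*(1)*conj(1) + 1*(-1)*conj(exp(I*pi/3)) + 1*(1)*conj(exp(2*I*pi/3)) + 1*(-1)*conj(-1) + 1*(1)*conj(exp(-2*I*pi/3)) + 1*(-1)*conj(exp(-I*pi/3))]
      = (1/6)[(1) + (-exp(-I*pi/3)) + (exp(-2*I*pi/3)) + (1) + (exp(2*I*pi/3)) + (-exp(I*pi/3))] = 0/6 = 0
  <chi_rho, chi_2> = (1/6)[1*(1)*conj(1) + 1*(-1)*conj(exp(2*I*pi/3)) + 1*(1)*conj(exp(-2*I*pi/3)) + 1*(-1)*conj(1) + 1*(1)*conj(exp(2*I*pi/3)) + 1*(-1)*conj(exp(-2*I*pi/3))]
      = (1/6)[(1) + (-exp(-2*I*pi/3)) + (exp(2*I*pi/3)) + (-1) + (exp(-2*I*pi/3)) + (-exp(2*I*pi/3))] = 0/6 = 0
  <chi_rho, chi_3> = (1/6)[1*(1)*conj(1) + 1*(-1)*conj(-1) + 1*(1)*conj(1) + 1*(-1)*conj(-1) + 1*(1)*conj(1) + 1*(-1)*conj(-1)]
      = (1/6)[(1) + (1) + (1) + (1) + (1) + (1)] = 6/6 = 1
  <chi_rho, chi_4> = (1/6)[1*(1)*conj(1) + 1*(-1)*conj(exp(-2*I*pi/3)) + 1*(1)*conj(exp(2*I*pi/3)) + 1*(-1)*conj(1) + 1*(1)*conj(exp(-2*I*pi/3)) + 1*(-1)*conj(exp(2*I*pi/3))]
      = (1/6)[(1) + (-exp(2*I*pi/3)) + (exp(-2*I*pi/3)) + (-1) + (exp(2*I*pi/3)) + (-exp(-2*I*pi/3))] = 0/6 = 0
  <chi_rho, chi_5> = (1/6)[1*(1)*conj(1) + 1*(-1)*conj(exp(-I*pi/3)) + 1*(1)*conj(exp(-2*I*pi/3)) + 1*(-1)*conj(-1) + 1*(1)*conj(exp(2*I*pi/3)) + 1*(-1)*conj(exp(I*pi/3))]
      = (1/6)[(1) + (-exp(I*pi/3)) + (exp(2*I*pi/3)) + (1) + (exp(-2*I*pi/3)) + (-exp(-I*pi/3))] = 0/6 = 0
(Exp terms are combined using exp(i*s)*conj(exp(i*t)) = exp(i*(s-t)), and sums of them are collapsed using the identity that for every m > 1 the m distinct m-th roots of unity sum to 0, e.g. 1 + exp(2*I*pi/3) + exp(-2*I*pi/3) = 0.)
Dimension check: dim(rho) = sum (mult * dim) = 0*1 + 0*1 + 0*1 + 1*1 + 0*1 + 0*1 = 1 = chi_rho(e) = 1.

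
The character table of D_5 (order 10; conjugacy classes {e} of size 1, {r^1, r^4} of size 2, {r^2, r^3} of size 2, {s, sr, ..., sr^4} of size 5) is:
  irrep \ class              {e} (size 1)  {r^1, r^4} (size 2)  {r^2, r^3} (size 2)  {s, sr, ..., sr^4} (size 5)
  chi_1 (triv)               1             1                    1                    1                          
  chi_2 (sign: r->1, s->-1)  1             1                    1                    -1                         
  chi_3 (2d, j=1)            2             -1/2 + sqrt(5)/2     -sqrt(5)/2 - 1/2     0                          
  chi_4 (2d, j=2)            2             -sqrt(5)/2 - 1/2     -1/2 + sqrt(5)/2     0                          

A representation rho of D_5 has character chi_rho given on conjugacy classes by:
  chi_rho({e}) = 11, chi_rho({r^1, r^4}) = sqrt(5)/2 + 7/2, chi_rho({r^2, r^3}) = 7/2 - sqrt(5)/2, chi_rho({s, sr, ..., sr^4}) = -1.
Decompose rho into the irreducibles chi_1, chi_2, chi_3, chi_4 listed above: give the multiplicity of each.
Multiplicities: chi_1: 2, chi_2: 3, chi_3: 2, chi_4: 1.

Working: Use <chi_rho, chi> = (1/|G|) sum_C |C| * chi_rho(C) * conj(chi(C)) with |G| = 10 for each irreducible chi in the table:
  <chi_rho, chi_1> = (1/10)[1*(11)*conj(1) + 2*(sqrt(5)/2 + 7/2)*conj(1) + 2*(7/2 - sqrt(5)/2)*conj(1) + 5*(-1)*conj(1)]
      = (1/10)[(11) + (sqrt(5) + 7) + (7 - sqrt(5)) + (-5)] = 20/10 = 2
  <chi_rho, chi_2> = (1/10)[1*(11)*conj(1) + 2*(sqrt(5)/2 + 7/2)*conj(1) + 2*(7/2 - sqrt(5)/2)*conj(1) + 5*(-1)*conj(-1)]
      = (1/10)[(11) + (sqrt(5) + 7) + (7 - sqrt(5)) + (5)] = 30/10 = 3
  <chi_rho, chi_3> = (1/10)[1*(11)*conj(2) + 2*(sqrt(5)/2 + 7/2)*conj(-1/2 + sqrt(5)/2) + 2*(7/2 - sqrt(5)/2)*conj(-sqrt(5)/2 - 1/2) + 5*(-1)*conj(0)]
      = (1/10)[(22) + (-1 + 3*sqrt(5)) + (-3*sqrt(5) - 1) + (0)] = 20/10 = 2
  <chi_rho, chi_4> = (1/10)[1*(11)*conj(2) + 2*(sqrt(5)/2 + 7/2)*conj(-sqrt(5)/2 - 1/2) + 2*(7/2 - sqrt(5)/2)*conj(-1/2 + sqrt(5)/2) + 5*(-1)*conj(0)]
      = (1/10)[(22) + (-4*sqrt(5) - 6) + (-6 + 4*sqrt(5)) + (0)] = 10/10 = 1
Dimension check: dim(rho) = sum (mult * dim) = 2*1 + 3*1 + 2*2 + 1*2 = 11 = chi_rho(e) = 11.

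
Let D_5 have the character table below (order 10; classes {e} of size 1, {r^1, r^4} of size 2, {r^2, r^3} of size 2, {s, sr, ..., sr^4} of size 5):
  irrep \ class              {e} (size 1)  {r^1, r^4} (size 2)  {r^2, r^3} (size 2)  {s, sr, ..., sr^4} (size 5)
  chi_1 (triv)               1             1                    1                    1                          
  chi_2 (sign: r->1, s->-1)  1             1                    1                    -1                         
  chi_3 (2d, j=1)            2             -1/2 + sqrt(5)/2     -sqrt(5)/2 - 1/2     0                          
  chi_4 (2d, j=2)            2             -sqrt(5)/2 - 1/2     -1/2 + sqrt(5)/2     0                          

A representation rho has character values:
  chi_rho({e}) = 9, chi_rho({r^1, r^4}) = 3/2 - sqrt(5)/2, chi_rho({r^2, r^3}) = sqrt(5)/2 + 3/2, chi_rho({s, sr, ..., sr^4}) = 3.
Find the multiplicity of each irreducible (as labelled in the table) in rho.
Multiplicities: chi_1: 3, chi_2: 0, chi_3: 1, chi_4: 2.

Solution. Use <chi_rho, chi> = (1/|G|) sum_C |C| * chi_rho(C) * conj(chi(C)) with |G| = 10 for each irreducible chi in the table:
  <chi_rho, chi_1> = (1/10)[1*(9)*conj(1) + 2*(3/2 - sqrt(5)/2)*conj(1) + 2*(sqrt(5)/2 + 3/2)*conj(1) + 5*(3)*conj(1)]
      = (1/10)[(9) + (3 - sqrt(5)) + (sqrt(5) + 3) + (15)] = 30/10 = 3
  <chi_rho, chi_2> = (1/10)[1*(9)*conj(1) + 2*(3/2 - sqrt(5)/2)*conj(1) + 2*(sqrt(5)/2 + 3/2)*conj(1) + 5*(3)*conj(-1)]
      = (1/10)[(9) + (3 - sqrt(5)) + (sqrt(5) + 3) + (-15)] = 0/10 = 0
  <chi_rho, chi_3> = (1/10)[1*(9)*conj(2) + 2*(3/2 - sqrt(5)/2)*conj(-1/2 + sqrt(5)/2) + 2*(sqrt(5)/2 + 3/2)*conj(-sqrt(5)/2 - 1/2) + 5*(3)*conj(0)]
      = (1/10)[(18) + (-4 + 2*sqrt(5)) + (-2*sqrt(5) - 4) + (0)] = 10/10 = 1
  <chi_rho, chi_4> = (1/10)[1*(9)*conj(2) + 2*(3/2 - sqrt(5)/2)*conj(-sqrt(5)/2 - 1/2) + 2*(sqrt(5)/2 + 3/2)*conj(-1/2 + sqrt(5)/2) + 5*(3)*conj(0)]
      = (1/10)[(18) + (1 - sqrt(5)) + (1 + sqrt(5)) + (0)] = 20/10 = 2
Dimension check: dim(rho) = sum (mult * dim) = 3*1 + 0*1 + 1*2 + 2*2 = 9 = chi_rho(e) = 9.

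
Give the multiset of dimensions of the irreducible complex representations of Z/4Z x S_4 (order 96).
Dimensions: 1, 1, 1, 1, 1, 1, 1, 1, 2, 2, 2, 2, 3, 3, 3, 3, 3, 3, 3, 3

Solution. There are 20 irreducibles (= number of conjugacy classes). Their dimensions d_i satisfy sum d_i^2 = |G| = 96: 1 + 1 + 1 + 1 + 1 + 1 + 1 + 1 + 4 + 4 + 4 + 4 + 9 + 9 + 9 + 9 + 9 + 9 + 9 + 9 = 96. (For the product with Z/4Z: each of the 4 1-dim characters of Z/4Z tensors with each irrep of S_4, giving 4 copies of each S_4-dimension.)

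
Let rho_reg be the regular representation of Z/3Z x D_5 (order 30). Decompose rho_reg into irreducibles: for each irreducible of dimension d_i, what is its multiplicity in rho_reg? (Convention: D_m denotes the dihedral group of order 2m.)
Each irreducible V_i of dimension d_i appears with multiplicity d_i, i.e. rho_reg = (direct sum over all irreducibles V_i) d_i V_i. The irreducible dimensions for Z/3Z x D_5 are 1, 1, 1, 1, 1, 1, 2, 2, 2, 2, 2, 2: 6 irreducibles of dimension 1, each with multiplicity 1; 6 irreducibles of dimension 2, each with multiplicity 2. Total dimension 6*1*1 + 6*2*2 = 30 = |G|.

Proof sketch: General theorem: in the regular representation of a finite group G, each irreducible appears with multiplicity equal to its dimension. Check: dim(rho_reg) = sum d_i^2 = 1 + 1 + 1 + 1 + 1 + 1 + 4 + 4 + 4 + 4 + 4 + 4 = 30 = |G|.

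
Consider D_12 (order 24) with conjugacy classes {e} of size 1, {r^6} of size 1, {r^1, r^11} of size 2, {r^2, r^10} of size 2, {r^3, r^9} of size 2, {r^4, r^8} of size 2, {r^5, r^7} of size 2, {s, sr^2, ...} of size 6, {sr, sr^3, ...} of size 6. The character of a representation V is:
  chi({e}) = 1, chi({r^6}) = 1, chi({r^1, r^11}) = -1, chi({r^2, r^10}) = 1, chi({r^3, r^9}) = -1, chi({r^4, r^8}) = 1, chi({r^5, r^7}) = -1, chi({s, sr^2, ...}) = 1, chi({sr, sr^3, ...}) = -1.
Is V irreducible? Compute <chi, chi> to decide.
Irreducible: <chi, chi> = 1.

Justification: <chi, chi> = (1/|G|) sum_C |C| * |chi(C)|^2 = (1/24)[1*|1|^2 + 1*|1|^2 + 2*|-1|^2 + 2*|1|^2 + 2*|-1|^2 + 2*|1|^2 + 2*|-1|^2 + 6*|1|^2 + 6*|-1|^2]
  = (1/24)[(1) + (1) + (2) + (2) + (2) + (2) + (2) + (6) + (6)] = 24/24 = 1.
A character is irreducible iff <chi, chi> = 1, so this representation is irreducible.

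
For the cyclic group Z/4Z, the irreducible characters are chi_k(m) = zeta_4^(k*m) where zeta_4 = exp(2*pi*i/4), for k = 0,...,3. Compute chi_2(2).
chi_2(2) = zeta_4^4 = 1

Explanation: chi_2(2) = zeta_4^(2*2) = zeta_4^4. Since zeta_4^4 = 1, this equals zeta_4^0 = exp(2*pi*i*0/4) = 1.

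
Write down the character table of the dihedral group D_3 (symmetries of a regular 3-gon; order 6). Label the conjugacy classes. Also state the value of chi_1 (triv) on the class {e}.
Conjugacy classes: {e} of size 1, {r^1, r^2} of size 2, {s, sr, ..., sr^2} of size 3.
Character table:
  irrep \ class              {e} (size 1)  {r^1, r^2} (size 2)  {s, sr, ..., sr^2} (size 3)
  chi_1 (triv)               1             1                    1                          
  chi_2 (sign: r->1, s->-1)  1             1                    -1                         
  chi_3 (2d, j=1)            2             -1                   0                          

Spot check: chi_1 (triv) on {e} = 1.

Proof sketch: D_3 has order 2*3 = 6 with 3 conjugacy classes, hence 3 irreducibles. Sum of squared dims 1 + 1 + 4 = 6 = |G|. Linear characters come from the abelianisation; the 2-dimensional irreps have character r^k -> 2*cos(2*pi*j*k/3), reflections -> 0.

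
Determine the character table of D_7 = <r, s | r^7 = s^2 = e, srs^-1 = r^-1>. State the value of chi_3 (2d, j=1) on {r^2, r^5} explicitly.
Conjugacy classes: {e} of size 1, {r^1, r^6} of size 2, {r^2, r^5} of size 2, {r^3, r^4} of size 2, {s, sr, ..., sr^6} of size 7.
Character table:
  irrep \ class              {e} (size 1)  {r^1, r^6} (size 2)  {r^2, r^5} (size 2)  {r^3, r^4} (size 2)  {s, sr, ..., sr^6} (size 7)
  chi_1 (triv)               1             1                    1                    1                    1                          
  chi_2 (sign: r->1, s->-1)  1             1                    1                    1                    -1                         
  chi_3 (2d, j=1)            2             2*cos(2*pi/7)        -2*cos(3*pi/7)       -2*cos(pi/7)         0                          
  chi_4 (2d, j=2)            2             -2*cos(3*pi/7)       -2*cos(pi/7)         2*cos(2*pi/7)        0                          
  chi_5 (2d, j=3)            2             -2*cos(pi/7)         2*cos(2*pi/7)        -2*cos(3*pi/7)       0                          

Spot check: chi_3 (2d, j=1) on {r^2, r^5} = -2*cos(3*pi/7).

Argument: D_7 has order 2*7 = 14 with 5 conjugacy classes, hence 5 irreducibles. Sum of squared dims 1 + 1 + 4 + 4 + 4 = 14 = |G|. Linear characters come from the abelianisation; the 2-dimensional irreps have character r^k -> 2*cos(2*pi*j*k/7), reflections -> 0.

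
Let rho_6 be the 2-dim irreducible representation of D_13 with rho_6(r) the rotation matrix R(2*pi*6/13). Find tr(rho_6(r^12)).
chi_{rho_6}(r^12) = 2*cos(2*pi*6*12/13) = -2*cos(pi/13)

Why: rho_6(r^12) is rotation by angle 2*pi*6*12/13, whose trace is 2*cos(2*pi*6*12/13) = -2*cos(pi/13).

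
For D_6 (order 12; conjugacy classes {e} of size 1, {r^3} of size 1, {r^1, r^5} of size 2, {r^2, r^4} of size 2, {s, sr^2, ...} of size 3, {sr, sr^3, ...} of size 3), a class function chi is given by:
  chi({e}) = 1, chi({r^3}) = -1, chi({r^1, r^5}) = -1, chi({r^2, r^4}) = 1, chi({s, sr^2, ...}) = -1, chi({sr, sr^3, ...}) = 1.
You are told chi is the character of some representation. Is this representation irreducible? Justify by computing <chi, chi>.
Irreducible: <chi, chi> = 1.

Derivation: <chi, chi> = (1/|G|) sum_C |C| * |chi(C)|^2 = (1/12)[1*|1|^2 + 1*|-1|^2 + 2*|-1|^2 + 2*|1|^2 + 3*|-1|^2 + 3*|1|^2]
  = (1/12)[(1) + (1) + (2) + (2) + (3) + (3)] = 12/12 = 1.
A character is irreducible iff <chi, chi> = 1, so this representation is irreducible.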